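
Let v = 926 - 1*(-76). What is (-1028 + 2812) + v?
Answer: 2786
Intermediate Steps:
v = 1002 (v = 926 + 76 = 1002)
(-1028 + 2812) + v = (-1028 + 2812) + 1002 = 1784 + 1002 = 2786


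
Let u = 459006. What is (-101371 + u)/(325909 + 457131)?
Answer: 71527/156608 ≈ 0.45673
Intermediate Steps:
(-101371 + u)/(325909 + 457131) = (-101371 + 459006)/(325909 + 457131) = 357635/783040 = 357635*(1/783040) = 71527/156608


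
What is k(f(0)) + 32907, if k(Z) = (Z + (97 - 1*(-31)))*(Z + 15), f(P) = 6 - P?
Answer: 35721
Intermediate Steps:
k(Z) = (15 + Z)*(128 + Z) (k(Z) = (Z + (97 + 31))*(15 + Z) = (Z + 128)*(15 + Z) = (128 + Z)*(15 + Z) = (15 + Z)*(128 + Z))
k(f(0)) + 32907 = (1920 + (6 - 1*0)**2 + 143*(6 - 1*0)) + 32907 = (1920 + (6 + 0)**2 + 143*(6 + 0)) + 32907 = (1920 + 6**2 + 143*6) + 32907 = (1920 + 36 + 858) + 32907 = 2814 + 32907 = 35721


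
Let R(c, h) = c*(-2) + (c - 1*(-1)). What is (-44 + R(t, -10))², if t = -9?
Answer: 1156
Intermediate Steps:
R(c, h) = 1 - c (R(c, h) = -2*c + (c + 1) = -2*c + (1 + c) = 1 - c)
(-44 + R(t, -10))² = (-44 + (1 - 1*(-9)))² = (-44 + (1 + 9))² = (-44 + 10)² = (-34)² = 1156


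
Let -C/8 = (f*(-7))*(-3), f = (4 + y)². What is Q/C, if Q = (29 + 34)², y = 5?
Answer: -7/24 ≈ -0.29167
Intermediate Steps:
f = 81 (f = (4 + 5)² = 9² = 81)
C = -13608 (C = -8*81*(-7)*(-3) = -(-4536)*(-3) = -8*1701 = -13608)
Q = 3969 (Q = 63² = 3969)
Q/C = 3969/(-13608) = 3969*(-1/13608) = -7/24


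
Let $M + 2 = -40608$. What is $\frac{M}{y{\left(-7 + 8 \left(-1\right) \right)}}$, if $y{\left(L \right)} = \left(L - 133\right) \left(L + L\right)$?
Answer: $- \frac{4061}{444} \approx -9.1464$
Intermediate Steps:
$M = -40610$ ($M = -2 - 40608 = -40610$)
$y{\left(L \right)} = 2 L \left(-133 + L\right)$ ($y{\left(L \right)} = \left(-133 + L\right) 2 L = 2 L \left(-133 + L\right)$)
$\frac{M}{y{\left(-7 + 8 \left(-1\right) \right)}} = - \frac{40610}{2 \left(-7 + 8 \left(-1\right)\right) \left(-133 + \left(-7 + 8 \left(-1\right)\right)\right)} = - \frac{40610}{2 \left(-7 - 8\right) \left(-133 - 15\right)} = - \frac{40610}{2 \left(-15\right) \left(-133 - 15\right)} = - \frac{40610}{2 \left(-15\right) \left(-148\right)} = - \frac{40610}{4440} = \left(-40610\right) \frac{1}{4440} = - \frac{4061}{444}$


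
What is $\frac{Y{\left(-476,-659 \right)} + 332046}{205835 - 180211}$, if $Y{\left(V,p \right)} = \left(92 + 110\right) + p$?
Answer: $\frac{331589}{25624} \approx 12.941$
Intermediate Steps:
$Y{\left(V,p \right)} = 202 + p$
$\frac{Y{\left(-476,-659 \right)} + 332046}{205835 - 180211} = \frac{\left(202 - 659\right) + 332046}{205835 - 180211} = \frac{-457 + 332046}{25624} = 331589 \cdot \frac{1}{25624} = \frac{331589}{25624}$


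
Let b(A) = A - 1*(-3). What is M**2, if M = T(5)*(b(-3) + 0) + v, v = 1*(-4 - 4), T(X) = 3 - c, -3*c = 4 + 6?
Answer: 64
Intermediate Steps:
b(A) = 3 + A (b(A) = A + 3 = 3 + A)
c = -10/3 (c = -(4 + 6)/3 = -1/3*10 = -10/3 ≈ -3.3333)
T(X) = 19/3 (T(X) = 3 - 1*(-10/3) = 3 + 10/3 = 19/3)
v = -8 (v = 1*(-8) = -8)
M = -8 (M = 19*((3 - 3) + 0)/3 - 8 = 19*(0 + 0)/3 - 8 = (19/3)*0 - 8 = 0 - 8 = -8)
M**2 = (-8)**2 = 64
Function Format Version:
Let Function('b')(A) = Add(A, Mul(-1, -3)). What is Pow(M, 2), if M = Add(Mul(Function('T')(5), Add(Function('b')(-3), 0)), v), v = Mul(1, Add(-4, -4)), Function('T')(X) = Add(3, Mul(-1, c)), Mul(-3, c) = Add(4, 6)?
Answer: 64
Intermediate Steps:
Function('b')(A) = Add(3, A) (Function('b')(A) = Add(A, 3) = Add(3, A))
c = Rational(-10, 3) (c = Mul(Rational(-1, 3), Add(4, 6)) = Mul(Rational(-1, 3), 10) = Rational(-10, 3) ≈ -3.3333)
Function('T')(X) = Rational(19, 3) (Function('T')(X) = Add(3, Mul(-1, Rational(-10, 3))) = Add(3, Rational(10, 3)) = Rational(19, 3))
v = -8 (v = Mul(1, -8) = -8)
M = -8 (M = Add(Mul(Rational(19, 3), Add(Add(3, -3), 0)), -8) = Add(Mul(Rational(19, 3), Add(0, 0)), -8) = Add(Mul(Rational(19, 3), 0), -8) = Add(0, -8) = -8)
Pow(M, 2) = Pow(-8, 2) = 64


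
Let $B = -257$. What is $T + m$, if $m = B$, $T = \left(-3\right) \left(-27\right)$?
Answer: $-176$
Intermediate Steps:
$T = 81$
$m = -257$
$T + m = 81 - 257 = -176$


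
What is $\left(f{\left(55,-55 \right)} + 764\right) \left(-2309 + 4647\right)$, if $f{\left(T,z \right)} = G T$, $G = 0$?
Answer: $1786232$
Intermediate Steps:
$f{\left(T,z \right)} = 0$ ($f{\left(T,z \right)} = 0 T = 0$)
$\left(f{\left(55,-55 \right)} + 764\right) \left(-2309 + 4647\right) = \left(0 + 764\right) \left(-2309 + 4647\right) = 764 \cdot 2338 = 1786232$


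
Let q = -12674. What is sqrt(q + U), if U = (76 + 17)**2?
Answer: 5*I*sqrt(161) ≈ 63.443*I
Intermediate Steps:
U = 8649 (U = 93**2 = 8649)
sqrt(q + U) = sqrt(-12674 + 8649) = sqrt(-4025) = 5*I*sqrt(161)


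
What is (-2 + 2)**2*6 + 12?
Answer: 12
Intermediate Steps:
(-2 + 2)**2*6 + 12 = 0**2*6 + 12 = 0*6 + 12 = 0 + 12 = 12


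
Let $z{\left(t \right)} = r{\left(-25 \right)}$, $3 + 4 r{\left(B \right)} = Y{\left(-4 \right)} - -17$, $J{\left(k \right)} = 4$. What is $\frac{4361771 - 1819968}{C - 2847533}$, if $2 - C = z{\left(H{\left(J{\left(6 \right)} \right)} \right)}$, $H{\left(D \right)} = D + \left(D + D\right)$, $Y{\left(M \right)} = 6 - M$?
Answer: $- \frac{231073}{258867} \approx -0.89263$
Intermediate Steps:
$H{\left(D \right)} = 3 D$ ($H{\left(D \right)} = D + 2 D = 3 D$)
$r{\left(B \right)} = 6$ ($r{\left(B \right)} = - \frac{3}{4} + \frac{\left(6 - -4\right) - -17}{4} = - \frac{3}{4} + \frac{\left(6 + 4\right) + 17}{4} = - \frac{3}{4} + \frac{10 + 17}{4} = - \frac{3}{4} + \frac{1}{4} \cdot 27 = - \frac{3}{4} + \frac{27}{4} = 6$)
$z{\left(t \right)} = 6$
$C = -4$ ($C = 2 - 6 = -4$)
$\frac{4361771 - 1819968}{C - 2847533} = \frac{4361771 - 1819968}{-4 - 2847533} = \frac{2541803}{-2847537} = 2541803 \left(- \frac{1}{2847537}\right) = - \frac{231073}{258867}$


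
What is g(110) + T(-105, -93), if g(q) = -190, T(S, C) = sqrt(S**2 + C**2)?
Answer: -190 + 3*sqrt(2186) ≈ -49.736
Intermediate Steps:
T(S, C) = sqrt(C**2 + S**2)
g(110) + T(-105, -93) = -190 + sqrt((-93)**2 + (-105)**2) = -190 + sqrt(8649 + 11025) = -190 + sqrt(19674) = -190 + 3*sqrt(2186)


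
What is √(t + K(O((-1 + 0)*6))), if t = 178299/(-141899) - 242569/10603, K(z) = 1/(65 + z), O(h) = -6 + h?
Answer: I*√530588923148811296903/4690671773 ≈ 4.9107*I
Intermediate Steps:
t = -36310802828/1504555097 (t = 178299*(-1/141899) - 242569*1/10603 = -178299/141899 - 242569/10603 = -36310802828/1504555097 ≈ -24.134)
√(t + K(O((-1 + 0)*6))) = √(-36310802828/1504555097 + 1/(65 + (-6 + (-1 + 0)*6))) = √(-36310802828/1504555097 + 1/(65 + (-6 - 1*6))) = √(-36310802828/1504555097 + 1/(65 + (-6 - 6))) = √(-36310802828/1504555097 + 1/(65 - 12)) = √(-36310802828/1504555097 + 1/53) = √(-1922967994787/79741420141) = I*√530588923148811296903/4690671773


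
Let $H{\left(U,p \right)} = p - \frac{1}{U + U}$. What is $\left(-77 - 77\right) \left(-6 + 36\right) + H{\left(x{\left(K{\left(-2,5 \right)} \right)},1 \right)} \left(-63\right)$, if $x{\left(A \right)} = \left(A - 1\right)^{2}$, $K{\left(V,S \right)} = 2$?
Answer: $- \frac{9303}{2} \approx -4651.5$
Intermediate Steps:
$x{\left(A \right)} = \left(-1 + A\right)^{2}$
$H{\left(U,p \right)} = p - \frac{1}{2 U}$
$\left(-77 - 77\right) \left(-6 + 36\right) + H{\left(x{\left(K{\left(-2,5 \right)} \right)},1 \right)} \left(-63\right) = \left(-77 - 77\right) \left(-6 + 36\right) + \left(1 - \frac{1}{2 \left(-1 + 2\right)^{2}}\right) \left(-63\right) = \left(-154\right) 30 + \left(1 - \frac{1}{2 \cdot 1^{2}}\right) \left(-63\right) = -4620 + \left(1 - \frac{1}{2 \cdot 1}\right) \left(-63\right) = -4620 + \left(1 - \frac{1}{2}\right) \left(-63\right) = -4620 + \frac{1}{2} \left(-63\right) = -4620 - \frac{63}{2} = - \frac{9303}{2}$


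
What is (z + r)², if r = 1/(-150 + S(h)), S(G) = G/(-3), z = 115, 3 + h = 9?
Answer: 305515441/23104 ≈ 13223.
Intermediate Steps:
h = 6 (h = -3 + 9 = 6)
S(G) = -G/3 (S(G) = G*(-⅓) = -G/3)
r = -1/152 (r = 1/(-150 - ⅓*6) = 1/(-150 - 2) = 1/(-152) = -1/152 ≈ -0.0065789)
(z + r)² = (115 - 1/152)² = (17479/152)² = 305515441/23104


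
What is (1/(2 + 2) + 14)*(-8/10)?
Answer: -57/5 ≈ -11.400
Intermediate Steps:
(1/(2 + 2) + 14)*(-8/10) = (1/4 + 14)*(-8*⅒) = (¼ + 14)*(-⅘) = (57/4)*(-⅘) = -57/5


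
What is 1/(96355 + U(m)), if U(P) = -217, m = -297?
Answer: 1/96138 ≈ 1.0402e-5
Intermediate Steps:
1/(96355 + U(m)) = 1/(96355 - 217) = 1/96138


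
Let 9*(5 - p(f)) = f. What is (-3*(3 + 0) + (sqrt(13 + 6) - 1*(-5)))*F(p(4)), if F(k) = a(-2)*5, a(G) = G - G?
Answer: 0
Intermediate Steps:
a(G) = 0
p(f) = 5 - f/9
F(k) = 0 (F(k) = 0*5 = 0)
(-3*(3 + 0) + (sqrt(13 + 6) - 1*(-5)))*F(p(4)) = (-3*(3 + 0) + (sqrt(13 + 6) - 1*(-5)))*0 = (-3*3 + (sqrt(19) + 5))*0 = (-9 + (5 + sqrt(19)))*0 = (-4 + sqrt(19))*0 = 0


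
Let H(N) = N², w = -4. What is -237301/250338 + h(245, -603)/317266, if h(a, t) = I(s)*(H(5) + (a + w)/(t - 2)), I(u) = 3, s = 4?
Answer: -2069899229207/2184152737470 ≈ -0.94769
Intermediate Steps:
h(a, t) = 75 + 3*(-4 + a)/(-2 + t) (h(a, t) = 3*(5² + (a - 4)/(t - 2)) = 3*(25 + (-4 + a)/(-2 + t)) = 75 + 3*(-4 + a)/(-2 + t))
-237301/250338 + h(245, -603)/317266 = -237301/250338 + (3*(-54 + 245 + 25*(-603))/(-2 - 603))/317266 = -237301*1/250338 + (3*(-54 + 245 - 15075)/(-605))*(1/317266) = -237301/250338 + (3*(-1/605)*(-14884))*(1/317266) = -237301/250338 + (44652/605)*(1/317266) = -237301/250338 + 22326/95972965 = -2069899229207/2184152737470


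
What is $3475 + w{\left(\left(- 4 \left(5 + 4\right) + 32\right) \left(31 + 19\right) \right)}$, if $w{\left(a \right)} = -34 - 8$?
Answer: $3433$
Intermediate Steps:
$w{\left(a \right)} = -42$
$3475 + w{\left(\left(- 4 \left(5 + 4\right) + 32\right) \left(31 + 19\right) \right)} = 3475 - 42 = 3433$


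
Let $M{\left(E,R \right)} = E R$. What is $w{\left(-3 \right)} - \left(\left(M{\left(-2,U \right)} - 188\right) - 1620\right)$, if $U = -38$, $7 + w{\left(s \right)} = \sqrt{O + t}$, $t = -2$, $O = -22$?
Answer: $1725 + 2 i \sqrt{6} \approx 1725.0 + 4.899 i$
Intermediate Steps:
$w{\left(s \right)} = -7 + 2 i \sqrt{6}$ ($w{\left(s \right)} = -7 + \sqrt{-22 - 2} = -7 + \sqrt{-24} = -7 + 2 i \sqrt{6}$)
$w{\left(-3 \right)} - \left(\left(M{\left(-2,U \right)} - 188\right) - 1620\right) = \left(-7 + 2 i \sqrt{6}\right) - \left(\left(\left(-2\right) \left(-38\right) - 188\right) - 1620\right) = \left(-7 + 2 i \sqrt{6}\right) - \left(\left(76 - 188\right) - 1620\right) = \left(-7 + 2 i \sqrt{6}\right) - \left(-112 - 1620\right) = \left(-7 + 2 i \sqrt{6}\right) - -1732 = \left(-7 + 2 i \sqrt{6}\right) + 1732 = 1725 + 2 i \sqrt{6}$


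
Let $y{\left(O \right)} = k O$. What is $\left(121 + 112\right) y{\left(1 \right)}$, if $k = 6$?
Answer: $1398$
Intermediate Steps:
$y{\left(O \right)} = 6 O$
$\left(121 + 112\right) y{\left(1 \right)} = \left(121 + 112\right) 6 \cdot 1 = 233 \cdot 6 = 1398$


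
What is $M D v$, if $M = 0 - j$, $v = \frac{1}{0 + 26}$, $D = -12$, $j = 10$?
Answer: $\frac{60}{13} \approx 4.6154$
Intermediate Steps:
$v = \frac{1}{26} \approx 0.038462$
$M = -10$ ($M = 0 - 10 = -10$)
$M D v = \left(-10\right) \left(-12\right) \frac{1}{26} = 120 \cdot \frac{1}{26} = \frac{60}{13}$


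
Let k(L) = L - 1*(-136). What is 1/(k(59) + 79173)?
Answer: 1/79368 ≈ 1.2600e-5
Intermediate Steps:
k(L) = 136 + L (k(L) = L + 136 = 136 + L)
1/(k(59) + 79173) = 1/((136 + 59) + 79173) = 1/(195 + 79173) = 1/79368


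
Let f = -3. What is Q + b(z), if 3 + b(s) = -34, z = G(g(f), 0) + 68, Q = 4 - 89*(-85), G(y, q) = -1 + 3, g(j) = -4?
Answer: 7532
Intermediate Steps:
G(y, q) = 2
Q = 7569 (Q = 4 + 7565 = 7569)
z = 70 (z = 2 + 68 = 70)
b(s) = -37 (b(s) = -3 - 34 = -37)
Q + b(z) = 7569 - 37 = 7532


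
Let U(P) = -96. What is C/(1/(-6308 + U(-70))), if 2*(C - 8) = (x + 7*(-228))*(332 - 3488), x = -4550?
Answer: -62108527984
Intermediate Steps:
C = 9698396 (C = 8 + ((-4550 + 7*(-228))*(332 - 3488))/2 = 8 + ((-4550 - 1596)*(-3156))/2 = 8 + (-6146*(-3156))/2 = 8 + (½)*19396776 = 8 + 9698388 = 9698396)
C/(1/(-6308 + U(-70))) = 9698396/(1/(-6308 - 96)) = 9698396/(1/(-6404)) = 9698396/(-1/6404) = 9698396*(-6404) = -62108527984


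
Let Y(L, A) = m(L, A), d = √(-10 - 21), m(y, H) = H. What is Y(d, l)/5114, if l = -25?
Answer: -25/5114 ≈ -0.0048885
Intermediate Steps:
d = I*√31 (d = √(-31) = I*√31 ≈ 5.5678*I)
Y(L, A) = A
Y(d, l)/5114 = -25/5114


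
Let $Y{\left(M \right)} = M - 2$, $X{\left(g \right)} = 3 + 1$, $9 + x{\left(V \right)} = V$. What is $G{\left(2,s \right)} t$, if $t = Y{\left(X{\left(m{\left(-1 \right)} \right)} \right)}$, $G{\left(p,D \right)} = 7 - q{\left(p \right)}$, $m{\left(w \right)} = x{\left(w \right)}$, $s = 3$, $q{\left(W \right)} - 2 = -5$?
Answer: $20$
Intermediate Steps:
$x{\left(V \right)} = -9 + V$
$q{\left(W \right)} = -3$ ($q{\left(W \right)} = 2 - 5 = -3$)
$m{\left(w \right)} = -9 + w$
$G{\left(p,D \right)} = 10$ ($G{\left(p,D \right)} = 7 - -3 = 7 + 3 = 10$)
$X{\left(g \right)} = 4$
$Y{\left(M \right)} = -2 + M$ ($Y{\left(M \right)} = M - 2 = -2 + M$)
$t = 2$ ($t = -2 + 4 = 2$)
$G{\left(2,s \right)} t = 10 \cdot 2 = 20$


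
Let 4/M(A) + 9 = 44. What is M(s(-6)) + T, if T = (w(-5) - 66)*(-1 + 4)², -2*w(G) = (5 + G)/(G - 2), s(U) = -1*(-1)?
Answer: -20786/35 ≈ -593.89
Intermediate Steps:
s(U) = 1
M(A) = 4/35 (M(A) = 4/(-9 + 44) = 4/35)
w(G) = -(5 + G)/(2*(-2 + G)) (w(G) = -(5 + G)/(2*(G - 2)) = -(5 + G)/(2*(-2 + G)))
T = -594 (T = ((-5 - 1*(-5))/(2*(-2 - 5)) - 66)*(-1 + 4)² = ((½)*(-5 + 5)/(-7) - 66)*3² = ((½)*(-⅐)*0 - 66)*9 = (0 - 66)*9 = -66*9 = -594)
M(s(-6)) + T = 4/35 - 594 = -20786/35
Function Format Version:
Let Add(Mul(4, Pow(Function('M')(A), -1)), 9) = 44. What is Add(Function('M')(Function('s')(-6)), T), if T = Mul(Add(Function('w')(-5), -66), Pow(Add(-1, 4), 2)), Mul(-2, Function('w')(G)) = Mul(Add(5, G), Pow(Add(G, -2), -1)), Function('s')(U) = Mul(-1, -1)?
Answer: Rational(-20786, 35) ≈ -593.89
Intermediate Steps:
Function('s')(U) = 1
Function('M')(A) = Rational(4, 35) (Function('M')(A) = Mul(4, Pow(Add(-9, 44), -1)) = Mul(4, Pow(35, -1)) = Mul(4, Rational(1, 35)) = Rational(4, 35))
Function('w')(G) = Mul(Rational(-1, 2), Pow(Add(-2, G), -1), Add(5, G)) (Function('w')(G) = Mul(Rational(-1, 2), Mul(Add(5, G), Pow(Add(G, -2), -1))) = Mul(Rational(-1, 2), Mul(Add(5, G), Pow(Add(-2, G), -1))) = Mul(Rational(-1, 2), Mul(Pow(Add(-2, G), -1), Add(5, G))) = Mul(Rational(-1, 2), Pow(Add(-2, G), -1), Add(5, G)))
T = -594 (T = Mul(Add(Mul(Rational(1, 2), Pow(Add(-2, -5), -1), Add(-5, Mul(-1, -5))), -66), Pow(Add(-1, 4), 2)) = Mul(Add(Mul(Rational(1, 2), Pow(-7, -1), Add(-5, 5)), -66), Pow(3, 2)) = Mul(Add(Mul(Rational(1, 2), Rational(-1, 7), 0), -66), 9) = Mul(Add(0, -66), 9) = Mul(-66, 9) = -594)
Add(Function('M')(Function('s')(-6)), T) = Add(Rational(4, 35), -594) = Rational(-20786, 35)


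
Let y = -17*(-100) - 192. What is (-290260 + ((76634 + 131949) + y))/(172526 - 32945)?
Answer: -26723/46527 ≈ -0.57435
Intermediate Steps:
y = 1508 (y = 1700 - 192 = 1508)
(-290260 + ((76634 + 131949) + y))/(172526 - 32945) = (-290260 + ((76634 + 131949) + 1508))/(172526 - 32945) = (-290260 + (208583 + 1508))/139581 = (-290260 + 210091)*(1/139581) = -80169*1/139581 = -26723/46527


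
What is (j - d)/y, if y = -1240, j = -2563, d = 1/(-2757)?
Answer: 706619/341868 ≈ 2.0669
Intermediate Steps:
d = -1/2757 ≈ -0.00036271
(j - d)/y = (-2563 - 1*(-1/2757))/(-1240) = (-2563 + 1/2757)*(-1/1240) = -7066190/2757*(-1/1240) = 706619/341868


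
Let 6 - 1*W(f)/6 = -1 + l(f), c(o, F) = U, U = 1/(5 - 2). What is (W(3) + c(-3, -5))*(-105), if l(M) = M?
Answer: -2555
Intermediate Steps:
U = ⅓ (U = 1/3 = ⅓ ≈ 0.33333)
c(o, F) = ⅓
W(f) = 42 - 6*f (W(f) = 36 - 6*(-1 + f) = 36 + (6 - 6*f) = 42 - 6*f)
(W(3) + c(-3, -5))*(-105) = ((42 - 6*3) + ⅓)*(-105) = ((42 - 18) + ⅓)*(-105) = (24 + ⅓)*(-105) = (73/3)*(-105) = -2555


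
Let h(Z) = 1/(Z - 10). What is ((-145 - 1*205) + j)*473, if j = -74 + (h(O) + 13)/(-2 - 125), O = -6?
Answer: -407619575/2032 ≈ -2.0060e+5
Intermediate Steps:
h(Z) = 1/(-10 + Z)
j = -150575/2032 (j = -74 + (1/(-10 - 6) + 13)/(-2 - 125) = -74 + (1/(-16) + 13)/(-127) = -74 + (-1/16 + 13)*(-1/127) = -74 + (207/16)*(-1/127) = -74 - 207/2032 = -150575/2032 ≈ -74.102)
((-145 - 1*205) + j)*473 = ((-145 - 1*205) - 150575/2032)*473 = ((-145 - 205) - 150575/2032)*473 = (-350 - 150575/2032)*473 = -861775/2032*473 = -407619575/2032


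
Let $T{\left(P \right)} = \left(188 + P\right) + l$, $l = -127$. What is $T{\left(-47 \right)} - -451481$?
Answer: $451495$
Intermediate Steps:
$T{\left(P \right)} = 61 + P$ ($T{\left(P \right)} = \left(188 + P\right) - 127 = 61 + P$)
$T{\left(-47 \right)} - -451481 = \left(61 - 47\right) - -451481 = 14 + 451481 = 451495$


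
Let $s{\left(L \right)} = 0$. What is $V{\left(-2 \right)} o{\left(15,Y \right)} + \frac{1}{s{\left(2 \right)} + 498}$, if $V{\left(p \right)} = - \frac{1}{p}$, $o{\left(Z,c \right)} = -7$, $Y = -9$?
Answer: $- \frac{871}{249} \approx -3.498$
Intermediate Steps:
$V{\left(-2 \right)} o{\left(15,Y \right)} + \frac{1}{s{\left(2 \right)} + 498} = - \frac{1}{-2} \left(-7\right) + \frac{1}{0 + 498} = \left(-1\right) \left(- \frac{1}{2}\right) \left(-7\right) + \frac{1}{498} = \frac{1}{2} \left(-7\right) + \frac{1}{498} = - \frac{7}{2} + \frac{1}{498} = - \frac{871}{249}$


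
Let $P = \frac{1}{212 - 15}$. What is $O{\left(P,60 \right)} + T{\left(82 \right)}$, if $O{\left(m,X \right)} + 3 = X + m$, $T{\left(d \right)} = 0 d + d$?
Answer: $\frac{27384}{197} \approx 139.01$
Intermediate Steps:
$T{\left(d \right)} = d$ ($T{\left(d \right)} = 0 + d = d$)
$P = \frac{1}{197} \approx 0.0050761$
$O{\left(m,X \right)} = -3 + X + m$ ($O{\left(m,X \right)} = -3 + \left(X + m\right) = -3 + X + m$)
$O{\left(P,60 \right)} + T{\left(82 \right)} = \left(-3 + 60 + \frac{1}{197}\right) + 82 = \frac{11230}{197} + 82 = \frac{27384}{197}$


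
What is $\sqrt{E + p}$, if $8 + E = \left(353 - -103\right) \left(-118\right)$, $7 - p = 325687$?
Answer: $2 i \sqrt{94874} \approx 616.03 i$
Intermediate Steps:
$p = -325680$ ($p = 7 - 325687 = -325680$)
$E = -53816$ ($E = -8 + \left(353 - -103\right) \left(-118\right) = -8 + \left(353 + \left(-3 + 106\right)\right) \left(-118\right) = -8 + \left(353 + 103\right) \left(-118\right) = -8 + 456 \left(-118\right) = -8 - 53808 = -53816$)
$\sqrt{E + p} = \sqrt{-53816 - 325680} = \sqrt{-379496} = 2 i \sqrt{94874}$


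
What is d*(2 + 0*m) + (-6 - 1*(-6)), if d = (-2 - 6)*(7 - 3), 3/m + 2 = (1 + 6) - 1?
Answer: -64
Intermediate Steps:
m = ¾ (m = 3/(-2 + ((1 + 6) - 1)) = 3/(-2 + (7 - 1)) = 3/(-2 + 6) = 3/4 = 3*(¼) = ¾ ≈ 0.75000)
d = -32 (d = -8*4 = -32)
d*(2 + 0*m) + (-6 - 1*(-6)) = -32*(2 + 0*(¾)) + (-6 - 1*(-6)) = -32*(2 + 0) + (-6 + 6) = -32*2 + 0 = -64 + 0 = -64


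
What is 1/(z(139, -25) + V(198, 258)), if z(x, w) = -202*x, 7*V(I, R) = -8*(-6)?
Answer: -7/196498 ≈ -3.5624e-5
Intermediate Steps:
V(I, R) = 48/7 (V(I, R) = (-8*(-6))/7 = (⅐)*48 = 48/7)
1/(z(139, -25) + V(198, 258)) = 1/(-202*139 + 48/7) = 1/(-28078 + 48/7) = 1/(-196498/7) = -7/196498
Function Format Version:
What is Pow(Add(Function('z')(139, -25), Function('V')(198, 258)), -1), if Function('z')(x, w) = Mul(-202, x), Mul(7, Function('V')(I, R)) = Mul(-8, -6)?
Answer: Rational(-7, 196498) ≈ -3.5624e-5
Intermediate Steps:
Function('V')(I, R) = Rational(48, 7) (Function('V')(I, R) = Mul(Rational(1, 7), Mul(-8, -6)) = Mul(Rational(1, 7), 48) = Rational(48, 7))
Pow(Add(Function('z')(139, -25), Function('V')(198, 258)), -1) = Pow(Add(Mul(-202, 139), Rational(48, 7)), -1) = Pow(Add(-28078, Rational(48, 7)), -1) = Pow(Rational(-196498, 7), -1) = Rational(-7, 196498)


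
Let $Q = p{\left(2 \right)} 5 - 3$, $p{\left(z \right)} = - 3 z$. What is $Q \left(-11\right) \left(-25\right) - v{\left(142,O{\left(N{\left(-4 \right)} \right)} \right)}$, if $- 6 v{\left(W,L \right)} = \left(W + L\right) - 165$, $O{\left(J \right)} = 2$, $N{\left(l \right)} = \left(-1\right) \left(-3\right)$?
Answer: $- \frac{18157}{2} \approx -9078.5$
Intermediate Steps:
$N{\left(l \right)} = 3$
$Q = -33$ ($Q = \left(-3\right) 2 \cdot 5 - 3 = \left(-6\right) 5 - 3 = -30 - 3 = -33$)
$v{\left(W,L \right)} = \frac{55}{2} - \frac{L}{6} - \frac{W}{6}$ ($v{\left(W,L \right)} = - \frac{\left(W + L\right) - 165}{6} = - \frac{\left(L + W\right) - 165}{6} = - \frac{-165 + L + W}{6} = \frac{55}{2} - \frac{L}{6} - \frac{W}{6}$)
$Q \left(-11\right) \left(-25\right) - v{\left(142,O{\left(N{\left(-4 \right)} \right)} \right)} = \left(-33\right) \left(-11\right) \left(-25\right) - \left(\frac{55}{2} - \frac{1}{3} - \frac{71}{3}\right) = 363 \left(-25\right) - \left(\frac{55}{2} - \frac{1}{3} - \frac{71}{3}\right) = -9075 - \frac{7}{2} = - \frac{18157}{2}$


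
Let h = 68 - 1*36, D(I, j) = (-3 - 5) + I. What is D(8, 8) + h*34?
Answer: 1088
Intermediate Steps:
D(I, j) = -8 + I
h = 32 (h = 68 - 36 = 32)
D(8, 8) + h*34 = (-8 + 8) + 32*34 = 0 + 1088 = 1088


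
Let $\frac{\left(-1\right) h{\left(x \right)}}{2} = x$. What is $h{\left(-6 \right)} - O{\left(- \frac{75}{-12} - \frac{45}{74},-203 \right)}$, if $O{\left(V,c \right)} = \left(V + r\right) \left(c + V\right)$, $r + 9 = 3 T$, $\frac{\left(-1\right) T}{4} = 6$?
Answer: $- \frac{325505129}{21904} \approx -14861.0$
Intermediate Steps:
$T = -24$ ($T = \left(-4\right) 6 = -24$)
$h{\left(x \right)} = - 2 x$
$r = -81$ ($r = -9 + 3 \left(-24\right) = -9 - 72 = -81$)
$O{\left(V,c \right)} = \left(-81 + V\right) \left(V + c\right)$ ($O{\left(V,c \right)} = \left(V - 81\right) \left(c + V\right) = \left(-81 + V\right) \left(V + c\right)$)
$h{\left(-6 \right)} - O{\left(- \frac{75}{-12} - \frac{45}{74},-203 \right)} = \left(-2\right) \left(-6\right) - \left(\left(- \frac{75}{-12} - \frac{45}{74}\right)^{2} - 81 \left(- \frac{75}{-12} - \frac{45}{74}\right) - -16443 + \left(- \frac{75}{-12} - \frac{45}{74}\right) \left(-203\right)\right) = 12 - \left(\left(\left(-75\right) \left(- \frac{1}{12}\right) - \frac{45}{74}\right)^{2} - 81 \left(\left(-75\right) \left(- \frac{1}{12}\right) - \frac{45}{74}\right) + 16443 + \left(\left(-75\right) \left(- \frac{1}{12}\right) - \frac{45}{74}\right) \left(-203\right)\right) = 12 - \left(\left(\frac{25}{4} - \frac{45}{74}\right)^{2} - 81 \left(\frac{25}{4} - \frac{45}{74}\right) + 16443 + \left(\frac{25}{4} - \frac{45}{74}\right) \left(-203\right)\right) = 12 - \left(\left(\frac{835}{148}\right)^{2} - \frac{67635}{148} + 16443 + \frac{835}{148} \left(-203\right)\right) = 12 - \left(\frac{697225}{21904} - \frac{67635}{148} + 16443 - \frac{169505}{148}\right) = 12 - \frac{325767977}{21904} = - \frac{325505129}{21904}$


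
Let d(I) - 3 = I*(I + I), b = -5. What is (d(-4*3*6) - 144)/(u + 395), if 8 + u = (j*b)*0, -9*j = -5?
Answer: 3409/129 ≈ 26.426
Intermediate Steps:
j = 5/9 (j = -⅑*(-5) = 5/9 ≈ 0.55556)
d(I) = 3 + 2*I² (d(I) = 3 + I*(I + I) = 3 + I*(2*I) = 3 + 2*I²)
u = -8 (u = -8 + ((5/9)*(-5))*0 = -8 - 25/9*0 = -8 + 0 = -8)
(d(-4*3*6) - 144)/(u + 395) = ((3 + 2*(-4*3*6)²) - 144)/(-8 + 395) = ((3 + 2*(-12*6)²) - 144)/387 = ((3 + 2*(-72)²) - 144)*(1/387) = ((3 + 2*5184) - 144)*(1/387) = ((3 + 10368) - 144)*(1/387) = (10371 - 144)*(1/387) = 10227*(1/387) = 3409/129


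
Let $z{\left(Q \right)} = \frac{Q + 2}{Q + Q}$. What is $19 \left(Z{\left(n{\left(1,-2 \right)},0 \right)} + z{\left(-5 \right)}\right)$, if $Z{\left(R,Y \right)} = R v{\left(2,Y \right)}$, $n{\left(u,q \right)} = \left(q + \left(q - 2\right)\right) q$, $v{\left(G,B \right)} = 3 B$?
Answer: $\frac{57}{10} \approx 5.7$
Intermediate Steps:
$z{\left(Q \right)} = \frac{2 + Q}{2 Q}$
$n{\left(u,q \right)} = q \left(-2 + 2 q\right)$ ($n{\left(u,q \right)} = \left(q + \left(q - 2\right)\right) q = \left(q + \left(-2 + q\right)\right) q = \left(-2 + 2 q\right) q = q \left(-2 + 2 q\right)$)
$Z{\left(R,Y \right)} = 3 R Y$ ($Z{\left(R,Y \right)} = R 3 Y = 3 R Y$)
$19 \left(Z{\left(n{\left(1,-2 \right)},0 \right)} + z{\left(-5 \right)}\right) = 19 \left(3 \cdot 2 \left(-2\right) \left(-1 - 2\right) 0 + \frac{2 - 5}{2 \left(-5\right)}\right) = 19 \left(3 \cdot 2 \left(-2\right) \left(-3\right) 0 + \frac{1}{2} \left(- \frac{1}{5}\right) \left(-3\right)\right) = 19 \left(3 \cdot 12 \cdot 0 + \frac{3}{10}\right) = 19 \left(0 + \frac{3}{10}\right) = 19 \cdot \frac{3}{10} = \frac{57}{10}$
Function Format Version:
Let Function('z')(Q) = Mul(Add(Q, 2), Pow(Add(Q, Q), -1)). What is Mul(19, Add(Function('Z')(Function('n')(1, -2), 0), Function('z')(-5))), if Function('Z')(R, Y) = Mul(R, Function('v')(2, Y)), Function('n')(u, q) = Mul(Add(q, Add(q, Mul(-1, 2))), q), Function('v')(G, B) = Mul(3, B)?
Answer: Rational(57, 10) ≈ 5.7000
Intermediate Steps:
Function('z')(Q) = Mul(Rational(1, 2), Pow(Q, -1), Add(2, Q)) (Function('z')(Q) = Mul(Add(2, Q), Pow(Mul(2, Q), -1)) = Mul(Add(2, Q), Mul(Rational(1, 2), Pow(Q, -1))) = Mul(Rational(1, 2), Pow(Q, -1), Add(2, Q)))
Function('n')(u, q) = Mul(q, Add(-2, Mul(2, q))) (Function('n')(u, q) = Mul(Add(q, Add(q, -2)), q) = Mul(Add(q, Add(-2, q)), q) = Mul(Add(-2, Mul(2, q)), q) = Mul(q, Add(-2, Mul(2, q))))
Function('Z')(R, Y) = Mul(3, R, Y) (Function('Z')(R, Y) = Mul(R, Mul(3, Y)) = Mul(3, R, Y))
Mul(19, Add(Function('Z')(Function('n')(1, -2), 0), Function('z')(-5))) = Mul(19, Add(Mul(3, Mul(2, -2, Add(-1, -2)), 0), Mul(Rational(1, 2), Pow(-5, -1), Add(2, -5)))) = Mul(19, Add(Mul(3, Mul(2, -2, -3), 0), Mul(Rational(1, 2), Rational(-1, 5), -3))) = Mul(19, Add(Mul(3, 12, 0), Rational(3, 10))) = Mul(19, Add(0, Rational(3, 10))) = Mul(19, Rational(3, 10)) = Rational(57, 10)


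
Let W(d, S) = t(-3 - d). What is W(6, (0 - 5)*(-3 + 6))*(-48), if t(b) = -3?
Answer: 144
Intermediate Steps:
W(d, S) = -3
W(6, (0 - 5)*(-3 + 6))*(-48) = -3*(-48) = 144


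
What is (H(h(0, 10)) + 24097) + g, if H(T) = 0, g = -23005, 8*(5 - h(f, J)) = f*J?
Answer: 1092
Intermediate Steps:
h(f, J) = 5 - J*f/8 (h(f, J) = 5 - f*J/8 = 5 - J*f/8)
(H(h(0, 10)) + 24097) + g = (0 + 24097) - 23005 = 24097 - 23005 = 1092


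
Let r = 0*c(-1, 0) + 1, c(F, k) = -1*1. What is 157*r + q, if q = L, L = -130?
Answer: 27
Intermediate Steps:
q = -130
c(F, k) = -1
r = 1 (r = 0*(-1) + 1 = 0 + 1 = 1)
157*r + q = 157*1 - 130 = 157 - 130 = 27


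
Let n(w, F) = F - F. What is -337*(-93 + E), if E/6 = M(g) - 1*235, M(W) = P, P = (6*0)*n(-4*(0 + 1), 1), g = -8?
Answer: 506511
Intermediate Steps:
n(w, F) = 0
P = 0 (P = (6*0)*0 = 0*0 = 0)
M(W) = 0
E = -1410 (E = 6*(0 - 1*235) = 6*(0 - 235) = 6*(-235) = -1410)
-337*(-93 + E) = -337*(-93 - 1410) = -337*(-1503) = 506511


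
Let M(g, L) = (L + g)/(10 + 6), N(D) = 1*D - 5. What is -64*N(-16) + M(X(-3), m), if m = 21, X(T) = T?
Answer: 10761/8 ≈ 1345.1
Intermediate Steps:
N(D) = -5 + D (N(D) = D - 5 = -5 + D)
M(g, L) = L/16 + g/16 (M(g, L) = (L + g)/16 = (L + g)*(1/16) = L/16 + g/16)
-64*N(-16) + M(X(-3), m) = -64*(-5 - 16) + ((1/16)*21 + (1/16)*(-3)) = -64*(-21) + (21/16 - 3/16) = 1344 + 9/8 = 10761/8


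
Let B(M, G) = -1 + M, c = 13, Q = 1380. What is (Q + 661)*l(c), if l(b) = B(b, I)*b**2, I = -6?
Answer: 4139148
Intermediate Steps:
l(b) = b**2*(-1 + b) (l(b) = (-1 + b)*b**2 = b**2*(-1 + b))
(Q + 661)*l(c) = (1380 + 661)*(13**2*(-1 + 13)) = 2041*(169*12) = 2041*2028 = 4139148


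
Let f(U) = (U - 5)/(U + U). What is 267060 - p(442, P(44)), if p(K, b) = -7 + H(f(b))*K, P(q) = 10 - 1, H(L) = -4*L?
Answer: 2407139/9 ≈ 2.6746e+5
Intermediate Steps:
f(U) = (-5 + U)/(2*U) (f(U) = (-5 + U)/((2*U)) = (-5 + U)*(1/(2*U)) = (-5 + U)/(2*U))
P(q) = 9
p(K, b) = -7 - 2*K*(-5 + b)/b (p(K, b) = -7 + (-2*(-5 + b)/b)*K = -7 - 2*K*(-5 + b)/b)
267060 - p(442, P(44)) = 267060 - (-7 - 2*442 + 10*442/9) = 267060 - (-7 - 884 + 10*442*(⅑)) = 267060 - (-7 - 884 + 4420/9) = 267060 - 1*(-3599/9) = 267060 + 3599/9 = 2407139/9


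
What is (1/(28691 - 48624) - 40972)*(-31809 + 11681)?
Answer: 16438434484256/19933 ≈ 8.2468e+8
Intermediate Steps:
(1/(28691 - 48624) - 40972)*(-31809 + 11681) = (1/(-19933) - 40972)*(-20128) = (-1/19933 - 40972)*(-20128) = -816694877/19933*(-20128) = 16438434484256/19933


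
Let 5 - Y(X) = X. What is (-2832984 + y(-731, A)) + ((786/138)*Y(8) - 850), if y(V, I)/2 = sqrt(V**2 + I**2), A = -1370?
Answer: -65178575/23 + 2*sqrt(2411261) ≈ -2.8307e+6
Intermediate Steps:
Y(X) = 5 - X
y(V, I) = 2*sqrt(I**2 + V**2) (y(V, I) = 2*sqrt(V**2 + I**2) = 2*sqrt(I**2 + V**2))
(-2832984 + y(-731, A)) + ((786/138)*Y(8) - 850) = (-2832984 + 2*sqrt((-1370)**2 + (-731)**2)) + ((786/138)*(5 - 1*8) - 850) = (-2832984 + 2*sqrt(1876900 + 534361)) + ((786*(1/138))*(5 - 8) - 850) = (-2832984 + 2*sqrt(2411261)) + ((131/23)*(-3) - 850) = (-2832984 + 2*sqrt(2411261)) + (-393/23 - 850) = (-2832984 + 2*sqrt(2411261)) - 19943/23 = -65178575/23 + 2*sqrt(2411261)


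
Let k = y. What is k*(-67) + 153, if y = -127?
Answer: 8662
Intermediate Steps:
k = -127
k*(-67) + 153 = -127*(-67) + 153 = 8509 + 153 = 8662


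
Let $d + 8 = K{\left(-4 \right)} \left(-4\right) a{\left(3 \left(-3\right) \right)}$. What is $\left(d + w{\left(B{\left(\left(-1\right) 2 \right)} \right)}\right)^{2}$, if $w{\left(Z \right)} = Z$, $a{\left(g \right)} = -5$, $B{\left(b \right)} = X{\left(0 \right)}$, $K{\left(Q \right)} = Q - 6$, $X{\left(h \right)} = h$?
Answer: $43264$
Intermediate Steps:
$K{\left(Q \right)} = -6 + Q$ ($K{\left(Q \right)} = Q - 6 = -6 + Q$)
$B{\left(b \right)} = 0$
$d = -208$ ($d = -8 + \left(-6 - 4\right) \left(-4\right) \left(-5\right) = -8 + \left(-10\right) \left(-4\right) \left(-5\right) = -8 + 40 \left(-5\right) = -8 - 200 = -208$)
$\left(d + w{\left(B{\left(\left(-1\right) 2 \right)} \right)}\right)^{2} = \left(-208 + 0\right)^{2} = \left(-208\right)^{2} = 43264$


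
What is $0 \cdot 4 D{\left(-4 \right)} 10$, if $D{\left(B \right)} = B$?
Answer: $0$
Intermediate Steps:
$0 \cdot 4 D{\left(-4 \right)} 10 = 0 \cdot 4 \left(-4\right) 10 = 0 \left(-4\right) 10 = 0 \cdot 10 = 0$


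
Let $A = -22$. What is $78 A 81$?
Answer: $-138996$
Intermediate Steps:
$78 A 81 = 78 \left(-22\right) 81 = \left(-1716\right) 81 = -138996$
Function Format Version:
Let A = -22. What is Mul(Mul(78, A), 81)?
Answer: -138996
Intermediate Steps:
Mul(Mul(78, A), 81) = Mul(Mul(78, -22), 81) = Mul(-1716, 81) = -138996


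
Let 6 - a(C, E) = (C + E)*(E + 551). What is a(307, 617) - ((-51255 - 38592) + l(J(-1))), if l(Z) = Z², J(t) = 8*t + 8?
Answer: -989379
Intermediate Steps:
J(t) = 8 + 8*t
a(C, E) = 6 - (551 + E)*(C + E) (a(C, E) = 6 - (C + E)*(E + 551) = 6 - (C + E)*(551 + E) = 6 - (551 + E)*(C + E))
a(307, 617) - ((-51255 - 38592) + l(J(-1))) = (6 - 1*617² - 551*307 - 551*617 - 1*307*617) - ((-51255 - 38592) + (8 + 8*(-1))²) = (6 - 1*380689 - 169157 - 339967 - 189419) - (-89847 + (8 - 8)²) = (6 - 380689 - 169157 - 339967 - 189419) - (-89847 + 0²) = -1079226 - (-89847 + 0) = -1079226 - 1*(-89847) = -1079226 + 89847 = -989379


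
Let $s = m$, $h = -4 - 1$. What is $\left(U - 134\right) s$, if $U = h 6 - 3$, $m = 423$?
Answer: $-70641$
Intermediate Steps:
$h = -5$
$U = -33$ ($U = \left(-5\right) 6 - 3 = -30 - 3 = -33$)
$s = 423$
$\left(U - 134\right) s = \left(-33 - 134\right) 423 = \left(-167\right) 423 = -70641$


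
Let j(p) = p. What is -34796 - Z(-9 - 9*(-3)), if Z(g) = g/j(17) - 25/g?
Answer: -10647475/306 ≈ -34796.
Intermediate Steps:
Z(g) = -25/g + g/17 (Z(g) = g/17 - 25/g = -25/g + g/17)
-34796 - Z(-9 - 9*(-3)) = -34796 - (-25/(-9 - 9*(-3)) + (-9 - 9*(-3))/17) = -34796 - (-25/(-9 + 27) + (-9 + 27)/17) = -34796 - (-25/18 + (1/17)*18) = -34796 - (-25*1/18 + 18/17) = -34796 - (-25/18 + 18/17) = -34796 - 1*(-101/306) = -34796 + 101/306 = -10647475/306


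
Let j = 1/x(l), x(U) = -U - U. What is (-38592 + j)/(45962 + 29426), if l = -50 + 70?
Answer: -1543681/3015520 ≈ -0.51191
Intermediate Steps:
l = 20
x(U) = -2*U
j = -1/40 (j = 1/(-2*20) = 1/(-40) = -1/40 ≈ -0.025000)
(-38592 + j)/(45962 + 29426) = (-38592 - 1/40)/(45962 + 29426) = -1543681/40/75388 = -1543681/40*1/75388 = -1543681/3015520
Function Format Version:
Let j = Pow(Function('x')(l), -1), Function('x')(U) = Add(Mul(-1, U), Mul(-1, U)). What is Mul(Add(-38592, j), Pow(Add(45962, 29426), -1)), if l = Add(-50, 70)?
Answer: Rational(-1543681, 3015520) ≈ -0.51191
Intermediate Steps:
l = 20
Function('x')(U) = Mul(-2, U)
j = Rational(-1, 40) (j = Pow(Mul(-2, 20), -1) = Pow(-40, -1) = Rational(-1, 40) ≈ -0.025000)
Mul(Add(-38592, j), Pow(Add(45962, 29426), -1)) = Mul(Add(-38592, Rational(-1, 40)), Pow(Add(45962, 29426), -1)) = Mul(Rational(-1543681, 40), Pow(75388, -1)) = Mul(Rational(-1543681, 40), Rational(1, 75388)) = Rational(-1543681, 3015520)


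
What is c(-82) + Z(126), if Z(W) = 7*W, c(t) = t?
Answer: 800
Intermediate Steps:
c(-82) + Z(126) = -82 + 7*126 = -82 + 882 = 800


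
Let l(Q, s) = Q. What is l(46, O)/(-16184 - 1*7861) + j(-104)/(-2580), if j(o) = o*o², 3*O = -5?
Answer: 90157454/206787 ≈ 435.99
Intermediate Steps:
O = -5/3 (O = (⅓)*(-5) = -5/3 ≈ -1.6667)
j(o) = o³
l(46, O)/(-16184 - 1*7861) + j(-104)/(-2580) = 46/(-16184 - 1*7861) + (-104)³/(-2580) = 46/(-16184 - 7861) - 1124864*(-1/2580) = 46/(-24045) + 281216/645 = 46*(-1/24045) + 281216/645 = -46/24045 + 281216/645 = 90157454/206787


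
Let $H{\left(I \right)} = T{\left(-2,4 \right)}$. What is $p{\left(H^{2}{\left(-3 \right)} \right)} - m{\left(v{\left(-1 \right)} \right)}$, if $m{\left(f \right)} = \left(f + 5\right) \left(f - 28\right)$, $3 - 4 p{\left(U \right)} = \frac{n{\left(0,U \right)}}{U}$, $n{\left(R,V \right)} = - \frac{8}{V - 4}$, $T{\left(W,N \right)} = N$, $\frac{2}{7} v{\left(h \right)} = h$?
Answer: $\frac{4609}{96} \approx 48.01$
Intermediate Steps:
$v{\left(h \right)} = \frac{7 h}{2}$
$H{\left(I \right)} = 4$
$n{\left(R,V \right)} = - \frac{8}{-4 + V}$ ($n{\left(R,V \right)} = - \frac{8}{V - 4} = - \frac{8}{-4 + V}$)
$p{\left(U \right)} = \frac{3}{4} + \frac{2}{U \left(-4 + U\right)}$ ($p{\left(U \right)} = \frac{3}{4} - \frac{- \frac{8}{-4 + U} \frac{1}{U}}{4} = \frac{3}{4} - \frac{\left(-8\right) \frac{1}{U} \frac{1}{-4 + U}}{4} = \frac{3}{4} + \frac{2}{U \left(-4 + U\right)}$)
$m{\left(f \right)} = \left(-28 + f\right) \left(5 + f\right)$ ($m{\left(f \right)} = \left(5 + f\right) \left(-28 + f\right) = \left(-28 + f\right) \left(5 + f\right)$)
$p{\left(H^{2}{\left(-3 \right)} \right)} - m{\left(v{\left(-1 \right)} \right)} = \frac{8 + 3 \cdot 4^{2} \left(-4 + 4^{2}\right)}{4 \cdot 4^{2} \left(-4 + 4^{2}\right)} - \left(-140 + \left(\frac{7}{2} \left(-1\right)\right)^{2} - 23 \cdot \frac{7}{2} \left(-1\right)\right) = \frac{8 + 3 \cdot 16 \left(-4 + 16\right)}{4 \cdot 16 \left(-4 + 16\right)} - \left(-140 + \left(- \frac{7}{2}\right)^{2} - - \frac{161}{2}\right) = \frac{1}{4} \cdot \frac{1}{16} \cdot \frac{1}{12} \left(8 + 3 \cdot 16 \cdot 12\right) - \left(-140 + \frac{49}{4} + \frac{161}{2}\right) = \frac{1}{4} \cdot \frac{1}{16} \cdot \frac{1}{12} \left(8 + 576\right) - - \frac{189}{4} = \frac{1}{4} \cdot \frac{1}{16} \cdot \frac{1}{12} \cdot 584 + \frac{189}{4} = \frac{73}{96} + \frac{189}{4} = \frac{4609}{96}$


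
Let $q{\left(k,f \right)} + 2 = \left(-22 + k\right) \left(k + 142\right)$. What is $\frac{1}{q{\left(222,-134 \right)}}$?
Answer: $\frac{1}{72798} \approx 1.3737 \cdot 10^{-5}$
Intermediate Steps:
$q{\left(k,f \right)} = -2 + \left(-22 + k\right) \left(142 + k\right)$ ($q{\left(k,f \right)} = -2 + \left(-22 + k\right) \left(k + 142\right) = -2 + \left(-22 + k\right) \left(142 + k\right)$)
$\frac{1}{q{\left(222,-134 \right)}} = \frac{1}{-3126 + 222^{2} + 120 \cdot 222} = \frac{1}{-3126 + 49284 + 26640} = \frac{1}{72798}$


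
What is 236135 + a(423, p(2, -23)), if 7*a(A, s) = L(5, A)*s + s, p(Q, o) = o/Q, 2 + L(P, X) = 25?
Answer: 1652669/7 ≈ 2.3610e+5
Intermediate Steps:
L(P, X) = 23 (L(P, X) = -2 + 25 = 23)
a(A, s) = 24*s/7 (a(A, s) = (23*s + s)/7 = (24*s)/7 = 24*s/7)
236135 + a(423, p(2, -23)) = 236135 + 24*(-23/2)/7 = 236135 + 24*(-23*1/2)/7 = 236135 + (24/7)*(-23/2) = 236135 - 276/7 = 1652669/7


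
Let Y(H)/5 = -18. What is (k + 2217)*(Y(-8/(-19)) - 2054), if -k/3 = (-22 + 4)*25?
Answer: -7647648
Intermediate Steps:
Y(H) = -90 (Y(H) = 5*(-18) = -90)
k = 1350 (k = -3*(-22 + 4)*25 = -(-54)*25 = -3*(-450) = 1350)
(k + 2217)*(Y(-8/(-19)) - 2054) = (1350 + 2217)*(-90 - 2054) = 3567*(-2144) = -7647648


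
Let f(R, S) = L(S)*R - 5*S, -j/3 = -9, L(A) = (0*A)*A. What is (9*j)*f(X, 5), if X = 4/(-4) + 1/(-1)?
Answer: -6075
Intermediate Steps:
L(A) = 0 (L(A) = 0*A = 0)
j = 27 (j = -3*(-9) = 27)
X = -2 (X = 4*(-¼) + 1*(-1) = -1 - 1 = -2)
f(R, S) = -5*S (f(R, S) = 0*R - 5*S = 0 - 5*S = -5*S)
(9*j)*f(X, 5) = (9*27)*(-5*5) = 243*(-25) = -6075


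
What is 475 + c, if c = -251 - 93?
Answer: 131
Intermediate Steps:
c = -344
475 + c = 475 - 344 = 131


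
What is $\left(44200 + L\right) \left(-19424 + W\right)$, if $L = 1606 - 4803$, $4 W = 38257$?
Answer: $- \frac{1617117317}{4} \approx -4.0428 \cdot 10^{8}$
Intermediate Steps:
$W = \frac{38257}{4}$ ($W = \frac{1}{4} \cdot 38257 = \frac{38257}{4} \approx 9564.3$)
$L = -3197$ ($L = 1606 - 4803 = -3197$)
$\left(44200 + L\right) \left(-19424 + W\right) = \left(44200 - 3197\right) \left(-19424 + \frac{38257}{4}\right) = 41003 \left(- \frac{39439}{4}\right) = - \frac{1617117317}{4}$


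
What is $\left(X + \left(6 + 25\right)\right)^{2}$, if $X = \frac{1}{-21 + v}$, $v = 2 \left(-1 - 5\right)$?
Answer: $\frac{1044484}{1089} \approx 959.12$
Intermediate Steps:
$v = -12$ ($v = 2 \left(-6\right) = -12$)
$X = - \frac{1}{33}$ ($X = \frac{1}{-21 - 12} = \frac{1}{-33} = - \frac{1}{33} \approx -0.030303$)
$\left(X + \left(6 + 25\right)\right)^{2} = \left(- \frac{1}{33} + \left(6 + 25\right)\right)^{2} = \left(- \frac{1}{33} + 31\right)^{2} = \left(\frac{1022}{33}\right)^{2} = \frac{1044484}{1089}$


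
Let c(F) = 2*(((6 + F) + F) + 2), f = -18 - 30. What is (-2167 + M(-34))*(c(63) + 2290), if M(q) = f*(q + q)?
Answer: 2806126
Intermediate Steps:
f = -48
c(F) = 16 + 4*F (c(F) = 2*((6 + 2*F) + 2) = 2*(8 + 2*F) = 16 + 4*F)
M(q) = -96*q (M(q) = -48*(q + q) = -96*q)
(-2167 + M(-34))*(c(63) + 2290) = (-2167 - 96*(-34))*((16 + 4*63) + 2290) = (-2167 + 3264)*((16 + 252) + 2290) = 1097*(268 + 2290) = 1097*2558 = 2806126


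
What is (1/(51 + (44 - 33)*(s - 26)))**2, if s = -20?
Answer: 1/207025 ≈ 4.8303e-6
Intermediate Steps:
(1/(51 + (44 - 33)*(s - 26)))**2 = (1/(51 + (44 - 33)*(-20 - 26)))**2 = (1/(51 + 11*(-46)))**2 = (1/(51 - 506))**2 = (1/(-455))**2 = (-1/455)**2 = 1/207025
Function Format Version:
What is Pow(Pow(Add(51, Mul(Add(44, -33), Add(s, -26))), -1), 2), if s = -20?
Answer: Rational(1, 207025) ≈ 4.8303e-6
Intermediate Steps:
Pow(Pow(Add(51, Mul(Add(44, -33), Add(s, -26))), -1), 2) = Pow(Pow(Add(51, Mul(Add(44, -33), Add(-20, -26))), -1), 2) = Pow(Pow(Add(51, Mul(11, -46)), -1), 2) = Pow(Pow(Add(51, -506), -1), 2) = Pow(Pow(-455, -1), 2) = Pow(Rational(-1, 455), 2) = Rational(1, 207025)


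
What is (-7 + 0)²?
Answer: 49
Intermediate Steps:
(-7 + 0)² = (-7)² = 49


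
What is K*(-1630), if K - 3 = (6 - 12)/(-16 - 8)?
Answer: -10595/2 ≈ -5297.5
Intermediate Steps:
K = 13/4 (K = 3 + (6 - 12)/(-16 - 8) = 3 - 6/(-24) = 3 - 6*(-1/24) = 3 + ¼ = 13/4 ≈ 3.2500)
K*(-1630) = (13/4)*(-1630) = -10595/2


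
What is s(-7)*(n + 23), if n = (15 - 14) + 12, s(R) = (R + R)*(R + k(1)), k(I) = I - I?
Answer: 3528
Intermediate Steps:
k(I) = 0
s(R) = 2*R² (s(R) = (R + R)*(R + 0) = (2*R)*R = 2*R²)
n = 13 (n = 1 + 12 = 13)
s(-7)*(n + 23) = (2*(-7)²)*(13 + 23) = (2*49)*36 = 98*36 = 3528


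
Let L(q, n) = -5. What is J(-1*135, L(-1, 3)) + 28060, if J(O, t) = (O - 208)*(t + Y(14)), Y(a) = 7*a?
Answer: -3839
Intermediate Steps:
J(O, t) = (-208 + O)*(98 + t) (J(O, t) = (O - 208)*(t + 7*14) = (-208 + O)*(t + 98) = (-208 + O)*(98 + t))
J(-1*135, L(-1, 3)) + 28060 = (-20384 - 208*(-5) + 98*(-1*135) - 1*135*(-5)) + 28060 = (-20384 + 1040 + 98*(-135) - 135*(-5)) + 28060 = (-20384 + 1040 - 13230 + 675) + 28060 = -31899 + 28060 = -3839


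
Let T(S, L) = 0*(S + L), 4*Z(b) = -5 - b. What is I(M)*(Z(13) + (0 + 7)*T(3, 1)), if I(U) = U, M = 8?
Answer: -36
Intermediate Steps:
Z(b) = -5/4 - b/4 (Z(b) = (-5 - b)/4 = -5/4 - b/4)
T(S, L) = 0 (T(S, L) = 0*(L + S) = 0)
I(M)*(Z(13) + (0 + 7)*T(3, 1)) = 8*((-5/4 - ¼*13) + (0 + 7)*0) = 8*((-5/4 - 13/4) + 7*0) = 8*(-9/2 + 0) = 8*(-9/2) = -36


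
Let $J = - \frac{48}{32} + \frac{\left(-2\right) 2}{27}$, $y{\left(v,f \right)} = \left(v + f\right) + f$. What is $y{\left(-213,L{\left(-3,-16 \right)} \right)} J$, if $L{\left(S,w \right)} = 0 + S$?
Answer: $\frac{6497}{18} \approx 360.94$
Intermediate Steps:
$L{\left(S,w \right)} = S$
$y{\left(v,f \right)} = v + 2 f$ ($y{\left(v,f \right)} = \left(f + v\right) + f = v + 2 f$)
$J = - \frac{89}{54}$ ($J = \left(-48\right) \frac{1}{32} - \frac{4}{27} = - \frac{3}{2} - \frac{4}{27} = - \frac{89}{54} \approx -1.6481$)
$y{\left(-213,L{\left(-3,-16 \right)} \right)} J = \left(-213 + 2 \left(-3\right)\right) \left(- \frac{89}{54}\right) = \left(-213 - 6\right) \left(- \frac{89}{54}\right) = \left(-219\right) \left(- \frac{89}{54}\right) = \frac{6497}{18}$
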